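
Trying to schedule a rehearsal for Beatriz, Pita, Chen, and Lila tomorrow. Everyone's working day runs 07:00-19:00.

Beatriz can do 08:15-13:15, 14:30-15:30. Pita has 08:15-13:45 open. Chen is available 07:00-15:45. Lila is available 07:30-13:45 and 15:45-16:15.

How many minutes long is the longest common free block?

Beatriz ∩ Pita: 08:15-13:15.
Beatriz ∩ Pita ∩ Chen: 08:15-13:15.
Beatriz ∩ Pita ∩ Chen ∩ Lila: 08:15-13:15.
The longest is 08:15-13:15 at 300 minutes.

300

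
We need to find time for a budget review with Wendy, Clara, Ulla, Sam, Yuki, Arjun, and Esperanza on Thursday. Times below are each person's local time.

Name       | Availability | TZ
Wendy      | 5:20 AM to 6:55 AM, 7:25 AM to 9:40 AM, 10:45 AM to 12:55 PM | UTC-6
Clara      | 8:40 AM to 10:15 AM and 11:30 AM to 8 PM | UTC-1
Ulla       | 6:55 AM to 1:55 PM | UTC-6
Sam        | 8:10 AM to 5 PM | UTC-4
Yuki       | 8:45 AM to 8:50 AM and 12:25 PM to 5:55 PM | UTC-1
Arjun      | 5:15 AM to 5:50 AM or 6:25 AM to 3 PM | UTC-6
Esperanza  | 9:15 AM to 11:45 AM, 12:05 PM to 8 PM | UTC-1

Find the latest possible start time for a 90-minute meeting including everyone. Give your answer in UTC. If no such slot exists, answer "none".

17:25

Wendy in UTC: 11:20-12:55, 13:25-15:40, 16:45-18:55 (add 6h to convert from UTC-6).
Clara in UTC: 09:40-11:15, 12:30-21:00 (add 1h to convert from UTC-1).
Ulla in UTC: 12:55-19:55 (add 6h to convert from UTC-6).
Sam in UTC: 12:10-21:00 (add 4h to convert from UTC-4).
Yuki in UTC: 09:45-09:50, 13:25-18:55 (add 1h to convert from UTC-1).
Arjun in UTC: 11:15-11:50, 12:25-21:00 (add 6h to convert from UTC-6).
Esperanza in UTC: 10:15-12:45, 13:05-21:00 (add 1h to convert from UTC-1).
Wendy ∩ Clara: 12:30-12:55, 13:25-15:40, 16:45-18:55.
Wendy ∩ Clara ∩ Ulla: 13:25-15:40, 16:45-18:55.
Wendy ∩ Clara ∩ Ulla ∩ Sam: 13:25-15:40, 16:45-18:55.
Wendy ∩ Clara ∩ Ulla ∩ Sam ∩ Yuki: 13:25-15:40, 16:45-18:55.
Wendy ∩ Clara ∩ Ulla ∩ Sam ∩ Yuki ∩ Arjun: 13:25-15:40, 16:45-18:55.
Wendy ∩ Clara ∩ Ulla ∩ Sam ∩ Yuki ∩ Arjun ∩ Esperanza: 13:25-15:40, 16:45-18:55.
So the common availability across everyone is 13:25-15:40, 16:45-18:55.
The last common window of at least 90 minutes is 16:45-18:55; a 90-minute meeting can start as late as 17:25 and still end by 18:55.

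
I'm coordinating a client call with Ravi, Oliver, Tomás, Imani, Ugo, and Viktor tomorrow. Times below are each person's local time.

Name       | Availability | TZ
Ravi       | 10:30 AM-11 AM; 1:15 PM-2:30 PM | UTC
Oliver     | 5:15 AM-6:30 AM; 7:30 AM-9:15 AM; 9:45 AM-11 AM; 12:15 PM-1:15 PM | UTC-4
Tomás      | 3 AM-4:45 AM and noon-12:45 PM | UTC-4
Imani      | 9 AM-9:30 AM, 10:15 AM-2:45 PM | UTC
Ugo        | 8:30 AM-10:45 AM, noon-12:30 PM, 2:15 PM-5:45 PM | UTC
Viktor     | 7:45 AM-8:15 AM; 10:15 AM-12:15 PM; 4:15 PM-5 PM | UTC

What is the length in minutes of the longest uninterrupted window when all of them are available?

Ravi in UTC: 10:30-11:00, 13:15-14:30.
Oliver in UTC: 09:15-10:30, 11:30-13:15, 13:45-15:00, 16:15-17:15 (add 4h to convert from UTC-4).
Tomás in UTC: 07:00-08:45, 16:00-16:45 (add 4h to convert from UTC-4).
Imani in UTC: 09:00-09:30, 10:15-14:45.
Ugo in UTC: 08:30-10:45, 12:00-12:30, 14:15-17:45.
Viktor in UTC: 07:45-08:15, 10:15-12:15, 16:15-17:00.
Ravi ∩ Oliver: 13:45-14:30.
Ravi ∩ Oliver ∩ Tomás: ∅.
Ravi ∩ Oliver ∩ Tomás ∩ Imani: ∅.
Ravi ∩ Oliver ∩ Tomás ∩ Imani ∩ Ugo: ∅.
Ravi ∩ Oliver ∩ Tomás ∩ Imani ∩ Ugo ∩ Viktor: ∅.
There is no time when everyone is free.
No common window exists, so the longest block is 0 minutes.

0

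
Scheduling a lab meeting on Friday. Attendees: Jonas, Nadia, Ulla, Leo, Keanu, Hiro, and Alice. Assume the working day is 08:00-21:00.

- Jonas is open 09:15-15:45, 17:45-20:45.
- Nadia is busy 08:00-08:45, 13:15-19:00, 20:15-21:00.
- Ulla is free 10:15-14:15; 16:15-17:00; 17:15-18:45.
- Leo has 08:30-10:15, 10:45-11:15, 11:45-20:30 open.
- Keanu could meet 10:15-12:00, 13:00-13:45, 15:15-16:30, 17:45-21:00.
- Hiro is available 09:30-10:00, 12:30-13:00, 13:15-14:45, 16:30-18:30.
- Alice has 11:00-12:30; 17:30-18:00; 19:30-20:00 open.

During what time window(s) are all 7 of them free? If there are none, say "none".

Jonas free: 09:15-15:45, 17:45-20:45.
Nadia free: 08:45-13:15, 19:00-20:15 (invert busy blocks within the working day).
Ulla free: 10:15-14:15, 16:15-17:00, 17:15-18:45.
Leo free: 08:30-10:15, 10:45-11:15, 11:45-20:30.
Keanu free: 10:15-12:00, 13:00-13:45, 15:15-16:30, 17:45-21:00.
Hiro free: 09:30-10:00, 12:30-13:00, 13:15-14:45, 16:30-18:30.
Alice free: 11:00-12:30, 17:30-18:00, 19:30-20:00.
Jonas ∩ Nadia: 09:15-13:15, 19:00-20:15.
Jonas ∩ Nadia ∩ Ulla: 10:15-13:15.
Jonas ∩ Nadia ∩ Ulla ∩ Leo: 10:45-11:15, 11:45-13:15.
Jonas ∩ Nadia ∩ Ulla ∩ Leo ∩ Keanu: 10:45-11:15, 11:45-12:00, 13:00-13:15.
Jonas ∩ Nadia ∩ Ulla ∩ Leo ∩ Keanu ∩ Hiro: ∅.
Jonas ∩ Nadia ∩ Ulla ∩ Leo ∩ Keanu ∩ Hiro ∩ Alice: ∅.
There is no time when everyone is free.

none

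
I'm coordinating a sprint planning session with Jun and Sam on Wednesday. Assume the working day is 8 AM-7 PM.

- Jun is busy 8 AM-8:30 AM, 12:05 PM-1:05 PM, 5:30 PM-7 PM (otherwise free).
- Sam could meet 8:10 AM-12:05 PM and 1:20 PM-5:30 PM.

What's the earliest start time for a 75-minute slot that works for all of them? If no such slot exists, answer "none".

Jun free: 08:30-12:05, 13:05-17:30 (invert busy blocks within the working day).
Sam free: 08:10-12:05, 13:20-17:30.
Jun ∩ Sam: 08:30-12:05, 13:20-17:30.
The first common window of at least 75 minutes is 08:30-12:05, so the earliest start is 08:30.

08:30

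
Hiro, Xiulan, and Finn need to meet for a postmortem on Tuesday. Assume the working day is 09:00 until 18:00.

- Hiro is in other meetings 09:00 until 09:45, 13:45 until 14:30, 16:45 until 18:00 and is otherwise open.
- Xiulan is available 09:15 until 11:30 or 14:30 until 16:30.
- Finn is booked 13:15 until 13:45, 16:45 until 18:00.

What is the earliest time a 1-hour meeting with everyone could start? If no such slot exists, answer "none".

Hiro free: 09:45-13:45, 14:30-16:45 (invert busy blocks within the working day).
Xiulan free: 09:15-11:30, 14:30-16:30.
Finn free: 09:00-13:15, 13:45-16:45 (invert busy blocks within the working day).
Hiro ∩ Xiulan: 09:45-11:30, 14:30-16:30.
Hiro ∩ Xiulan ∩ Finn: 09:45-11:30, 14:30-16:30.
The first common window of at least 60 minutes is 09:45-11:30, so the earliest start is 09:45.

09:45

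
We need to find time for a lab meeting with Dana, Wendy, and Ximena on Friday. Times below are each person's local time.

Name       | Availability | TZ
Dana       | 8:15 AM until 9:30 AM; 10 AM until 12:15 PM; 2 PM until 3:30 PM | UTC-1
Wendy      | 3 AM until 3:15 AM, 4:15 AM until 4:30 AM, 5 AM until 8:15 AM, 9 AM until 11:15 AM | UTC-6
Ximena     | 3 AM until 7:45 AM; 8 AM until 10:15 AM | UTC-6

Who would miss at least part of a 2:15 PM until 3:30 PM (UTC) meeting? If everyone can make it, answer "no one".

Dana, Wendy

Dana in UTC: 09:15-10:30, 11:00-13:15, 15:00-16:30 (add 1h to convert from UTC-1).
Wendy in UTC: 09:00-09:15, 10:15-10:30, 11:00-14:15, 15:00-17:15 (add 6h to convert from UTC-6).
Ximena in UTC: 09:00-13:45, 14:00-16:15 (add 6h to convert from UTC-6).
Dana: not fully free for 14:15-15:30. Wendy: not fully free for 14:15-15:30. Ximena: free for 14:15-15:30.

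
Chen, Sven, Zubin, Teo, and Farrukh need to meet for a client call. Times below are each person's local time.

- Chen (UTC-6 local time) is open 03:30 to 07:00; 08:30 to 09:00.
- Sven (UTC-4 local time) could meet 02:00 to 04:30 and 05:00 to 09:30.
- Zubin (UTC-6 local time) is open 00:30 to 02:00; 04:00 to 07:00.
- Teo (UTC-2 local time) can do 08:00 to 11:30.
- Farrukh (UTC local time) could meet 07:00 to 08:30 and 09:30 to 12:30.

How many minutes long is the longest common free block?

150

Chen in UTC: 09:30-13:00, 14:30-15:00 (add 6h to convert from UTC-6).
Sven in UTC: 06:00-08:30, 09:00-13:30 (add 4h to convert from UTC-4).
Zubin in UTC: 06:30-08:00, 10:00-13:00 (add 6h to convert from UTC-6).
Teo in UTC: 10:00-13:30 (add 2h to convert from UTC-2).
Farrukh in UTC: 07:00-08:30, 09:30-12:30.
Chen ∩ Sven: 09:30-13:00.
Chen ∩ Sven ∩ Zubin: 10:00-13:00.
Chen ∩ Sven ∩ Zubin ∩ Teo: 10:00-13:00.
Chen ∩ Sven ∩ Zubin ∩ Teo ∩ Farrukh: 10:00-12:30.
The longest is 10:00-12:30 at 150 minutes.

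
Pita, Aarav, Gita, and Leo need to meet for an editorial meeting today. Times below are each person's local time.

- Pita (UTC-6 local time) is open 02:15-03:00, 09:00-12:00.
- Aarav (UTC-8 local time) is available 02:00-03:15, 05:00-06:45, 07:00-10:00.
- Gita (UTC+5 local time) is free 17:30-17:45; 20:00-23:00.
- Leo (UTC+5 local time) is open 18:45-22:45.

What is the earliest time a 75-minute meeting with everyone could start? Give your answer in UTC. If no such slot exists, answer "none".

15:00

Pita in UTC: 08:15-09:00, 15:00-18:00 (add 6h to convert from UTC-6).
Aarav in UTC: 10:00-11:15, 13:00-14:45, 15:00-18:00 (add 8h to convert from UTC-8).
Gita in UTC: 12:30-12:45, 15:00-18:00 (subtract 5h to convert from UTC+5).
Leo in UTC: 13:45-17:45 (subtract 5h to convert from UTC+5).
Pita ∩ Aarav: 15:00-18:00.
Pita ∩ Aarav ∩ Gita: 15:00-18:00.
Pita ∩ Aarav ∩ Gita ∩ Leo: 15:00-17:45.
The first common window of at least 75 minutes is 15:00-17:45, so the earliest start is 15:00.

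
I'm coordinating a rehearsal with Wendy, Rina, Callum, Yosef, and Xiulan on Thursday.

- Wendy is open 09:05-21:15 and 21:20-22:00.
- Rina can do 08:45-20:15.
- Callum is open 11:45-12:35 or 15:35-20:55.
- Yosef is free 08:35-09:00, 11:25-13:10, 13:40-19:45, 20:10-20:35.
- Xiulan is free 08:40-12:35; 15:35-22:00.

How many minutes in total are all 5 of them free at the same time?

Wendy ∩ Rina: 09:05-20:15.
Wendy ∩ Rina ∩ Callum: 11:45-12:35, 15:35-20:15.
Wendy ∩ Rina ∩ Callum ∩ Yosef: 11:45-12:35, 15:35-19:45, 20:10-20:15.
Wendy ∩ Rina ∩ Callum ∩ Yosef ∩ Xiulan: 11:45-12:35, 15:35-19:45, 20:10-20:15.
Summing the common windows: 50 + 250 + 5 = 305 minutes.

305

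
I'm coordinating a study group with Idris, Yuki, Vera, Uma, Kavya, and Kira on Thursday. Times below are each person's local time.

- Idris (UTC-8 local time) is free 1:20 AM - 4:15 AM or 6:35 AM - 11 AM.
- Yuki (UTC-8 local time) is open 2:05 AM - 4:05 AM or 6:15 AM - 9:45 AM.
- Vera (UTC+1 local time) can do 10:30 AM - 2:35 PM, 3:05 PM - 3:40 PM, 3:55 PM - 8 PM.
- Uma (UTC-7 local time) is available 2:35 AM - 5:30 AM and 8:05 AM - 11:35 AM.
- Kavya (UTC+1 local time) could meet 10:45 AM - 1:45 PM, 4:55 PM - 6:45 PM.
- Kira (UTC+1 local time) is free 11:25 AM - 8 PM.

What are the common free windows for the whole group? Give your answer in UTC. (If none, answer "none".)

Idris in UTC: 09:20-12:15, 14:35-19:00 (add 8h to convert from UTC-8).
Yuki in UTC: 10:05-12:05, 14:15-17:45 (add 8h to convert from UTC-8).
Vera in UTC: 09:30-13:35, 14:05-14:40, 14:55-19:00 (subtract 1h to convert from UTC+1).
Uma in UTC: 09:35-12:30, 15:05-18:35 (add 7h to convert from UTC-7).
Kavya in UTC: 09:45-12:45, 15:55-17:45 (subtract 1h to convert from UTC+1).
Kira in UTC: 10:25-19:00 (subtract 1h to convert from UTC+1).
Idris ∩ Yuki: 10:05-12:05, 14:35-17:45.
Idris ∩ Yuki ∩ Vera: 10:05-12:05, 14:35-14:40, 14:55-17:45.
Idris ∩ Yuki ∩ Vera ∩ Uma: 10:05-12:05, 15:05-17:45.
Idris ∩ Yuki ∩ Vera ∩ Uma ∩ Kavya: 10:05-12:05, 15:55-17:45.
Idris ∩ Yuki ∩ Vera ∩ Uma ∩ Kavya ∩ Kira: 10:25-12:05, 15:55-17:45.
Those are the intersection windows.

10:25-12:05, 15:55-17:45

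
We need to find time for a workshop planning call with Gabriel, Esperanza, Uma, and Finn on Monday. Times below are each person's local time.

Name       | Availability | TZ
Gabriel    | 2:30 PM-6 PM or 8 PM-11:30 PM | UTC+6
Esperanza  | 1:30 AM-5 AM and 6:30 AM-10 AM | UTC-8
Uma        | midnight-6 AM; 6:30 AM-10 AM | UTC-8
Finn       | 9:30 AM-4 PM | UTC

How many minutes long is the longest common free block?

150

Gabriel in UTC: 08:30-12:00, 14:00-17:30 (subtract 6h to convert from UTC+6).
Esperanza in UTC: 09:30-13:00, 14:30-18:00 (add 8h to convert from UTC-8).
Uma in UTC: 08:00-14:00, 14:30-18:00 (add 8h to convert from UTC-8).
Finn in UTC: 09:30-16:00.
Gabriel ∩ Esperanza: 09:30-12:00, 14:30-17:30.
Gabriel ∩ Esperanza ∩ Uma: 09:30-12:00, 14:30-17:30.
Gabriel ∩ Esperanza ∩ Uma ∩ Finn: 09:30-12:00, 14:30-16:00.
So the common availability across everyone is 09:30-12:00, 14:30-16:00.
The longest is 09:30-12:00 at 150 minutes.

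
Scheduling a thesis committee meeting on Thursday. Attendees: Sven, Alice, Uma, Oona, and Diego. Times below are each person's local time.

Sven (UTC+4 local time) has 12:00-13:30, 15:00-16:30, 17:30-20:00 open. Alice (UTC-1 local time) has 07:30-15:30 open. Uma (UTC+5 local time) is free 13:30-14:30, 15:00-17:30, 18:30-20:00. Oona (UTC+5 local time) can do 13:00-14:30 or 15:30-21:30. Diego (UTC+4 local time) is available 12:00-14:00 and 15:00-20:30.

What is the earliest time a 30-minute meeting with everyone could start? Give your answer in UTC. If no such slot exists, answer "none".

Sven in UTC: 08:00-09:30, 11:00-12:30, 13:30-16:00 (subtract 4h to convert from UTC+4).
Alice in UTC: 08:30-16:30 (add 1h to convert from UTC-1).
Uma in UTC: 08:30-09:30, 10:00-12:30, 13:30-15:00 (subtract 5h to convert from UTC+5).
Oona in UTC: 08:00-09:30, 10:30-16:30 (subtract 5h to convert from UTC+5).
Diego in UTC: 08:00-10:00, 11:00-16:30 (subtract 4h to convert from UTC+4).
Sven ∩ Alice: 08:30-09:30, 11:00-12:30, 13:30-16:00.
Sven ∩ Alice ∩ Uma: 08:30-09:30, 11:00-12:30, 13:30-15:00.
Sven ∩ Alice ∩ Uma ∩ Oona: 08:30-09:30, 11:00-12:30, 13:30-15:00.
Sven ∩ Alice ∩ Uma ∩ Oona ∩ Diego: 08:30-09:30, 11:00-12:30, 13:30-15:00.
So the common availability across everyone is 08:30-09:30, 11:00-12:30, 13:30-15:00.
The first common window of at least 30 minutes is 08:30-09:30, so the earliest start is 08:30.

08:30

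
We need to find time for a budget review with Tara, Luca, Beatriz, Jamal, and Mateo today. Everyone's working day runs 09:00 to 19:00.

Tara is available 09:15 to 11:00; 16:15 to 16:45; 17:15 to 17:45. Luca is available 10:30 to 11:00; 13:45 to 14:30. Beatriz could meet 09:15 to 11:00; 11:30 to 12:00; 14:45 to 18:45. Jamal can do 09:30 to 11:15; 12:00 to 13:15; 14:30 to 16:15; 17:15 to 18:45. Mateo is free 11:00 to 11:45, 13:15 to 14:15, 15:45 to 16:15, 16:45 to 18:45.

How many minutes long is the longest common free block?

0

Tara ∩ Luca: 10:30-11:00.
Tara ∩ Luca ∩ Beatriz: 10:30-11:00.
Tara ∩ Luca ∩ Beatriz ∩ Jamal: 10:30-11:00.
Tara ∩ Luca ∩ Beatriz ∩ Jamal ∩ Mateo: ∅.
There is no time when everyone is free.
No common window exists, so the longest block is 0 minutes.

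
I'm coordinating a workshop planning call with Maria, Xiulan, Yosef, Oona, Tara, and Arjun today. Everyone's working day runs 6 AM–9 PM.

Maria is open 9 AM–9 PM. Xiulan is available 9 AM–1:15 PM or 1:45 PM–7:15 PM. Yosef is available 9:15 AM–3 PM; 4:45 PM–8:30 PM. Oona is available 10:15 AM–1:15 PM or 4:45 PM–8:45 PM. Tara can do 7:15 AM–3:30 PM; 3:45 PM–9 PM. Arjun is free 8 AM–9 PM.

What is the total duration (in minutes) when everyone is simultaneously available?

Maria ∩ Xiulan: 09:00-13:15, 13:45-19:15.
Maria ∩ Xiulan ∩ Yosef: 09:15-13:15, 13:45-15:00, 16:45-19:15.
Maria ∩ Xiulan ∩ Yosef ∩ Oona: 10:15-13:15, 16:45-19:15.
Maria ∩ Xiulan ∩ Yosef ∩ Oona ∩ Tara: 10:15-13:15, 16:45-19:15.
Maria ∩ Xiulan ∩ Yosef ∩ Oona ∩ Tara ∩ Arjun: 10:15-13:15, 16:45-19:15.
Summing the common windows: 180 + 150 = 330 minutes.

330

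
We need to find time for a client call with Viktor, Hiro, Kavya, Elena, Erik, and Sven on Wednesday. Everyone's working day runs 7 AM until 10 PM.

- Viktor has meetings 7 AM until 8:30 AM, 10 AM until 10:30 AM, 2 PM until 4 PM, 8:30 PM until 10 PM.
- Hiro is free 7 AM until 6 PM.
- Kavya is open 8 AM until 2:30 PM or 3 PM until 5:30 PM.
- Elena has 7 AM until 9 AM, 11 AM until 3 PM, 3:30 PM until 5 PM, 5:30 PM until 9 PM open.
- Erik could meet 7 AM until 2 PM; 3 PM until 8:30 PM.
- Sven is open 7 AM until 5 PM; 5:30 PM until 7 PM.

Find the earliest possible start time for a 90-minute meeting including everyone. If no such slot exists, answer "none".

11:00

Viktor free: 08:30-10:00, 10:30-14:00, 16:00-20:30 (invert busy blocks within the working day).
Hiro free: 07:00-18:00.
Kavya free: 08:00-14:30, 15:00-17:30.
Elena free: 07:00-09:00, 11:00-15:00, 15:30-17:00, 17:30-21:00.
Erik free: 07:00-14:00, 15:00-20:30.
Sven free: 07:00-17:00, 17:30-19:00.
Viktor ∩ Hiro: 08:30-10:00, 10:30-14:00, 16:00-18:00.
Viktor ∩ Hiro ∩ Kavya: 08:30-10:00, 10:30-14:00, 16:00-17:30.
Viktor ∩ Hiro ∩ Kavya ∩ Elena: 08:30-09:00, 11:00-14:00, 16:00-17:00.
Viktor ∩ Hiro ∩ Kavya ∩ Elena ∩ Erik: 08:30-09:00, 11:00-14:00, 16:00-17:00.
Viktor ∩ Hiro ∩ Kavya ∩ Elena ∩ Erik ∩ Sven: 08:30-09:00, 11:00-14:00, 16:00-17:00.
The first common window of at least 90 minutes is 11:00-14:00, so the earliest start is 11:00.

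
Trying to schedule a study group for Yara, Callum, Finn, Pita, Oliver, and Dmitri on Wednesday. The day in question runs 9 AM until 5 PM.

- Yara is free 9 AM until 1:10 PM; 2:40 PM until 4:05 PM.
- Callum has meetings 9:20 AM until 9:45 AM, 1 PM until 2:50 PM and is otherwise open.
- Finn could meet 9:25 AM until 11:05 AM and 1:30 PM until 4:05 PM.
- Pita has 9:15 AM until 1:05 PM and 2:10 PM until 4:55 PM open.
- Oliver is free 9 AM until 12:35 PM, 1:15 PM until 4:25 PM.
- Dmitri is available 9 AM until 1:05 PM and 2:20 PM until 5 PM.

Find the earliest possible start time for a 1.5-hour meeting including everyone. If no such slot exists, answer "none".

Yara free: 09:00-13:10, 14:40-16:05.
Callum free: 09:00-09:20, 09:45-13:00, 14:50-17:00 (invert busy blocks within the working day).
Finn free: 09:25-11:05, 13:30-16:05.
Pita free: 09:15-13:05, 14:10-16:55.
Oliver free: 09:00-12:35, 13:15-16:25.
Dmitri free: 09:00-13:05, 14:20-17:00.
Yara ∩ Callum: 09:00-09:20, 09:45-13:00, 14:50-16:05.
Yara ∩ Callum ∩ Finn: 09:45-11:05, 14:50-16:05.
Yara ∩ Callum ∩ Finn ∩ Pita: 09:45-11:05, 14:50-16:05.
Yara ∩ Callum ∩ Finn ∩ Pita ∩ Oliver: 09:45-11:05, 14:50-16:05.
Yara ∩ Callum ∩ Finn ∩ Pita ∩ Oliver ∩ Dmitri: 09:45-11:05, 14:50-16:05.
No common window is at least 90 minutes long.

none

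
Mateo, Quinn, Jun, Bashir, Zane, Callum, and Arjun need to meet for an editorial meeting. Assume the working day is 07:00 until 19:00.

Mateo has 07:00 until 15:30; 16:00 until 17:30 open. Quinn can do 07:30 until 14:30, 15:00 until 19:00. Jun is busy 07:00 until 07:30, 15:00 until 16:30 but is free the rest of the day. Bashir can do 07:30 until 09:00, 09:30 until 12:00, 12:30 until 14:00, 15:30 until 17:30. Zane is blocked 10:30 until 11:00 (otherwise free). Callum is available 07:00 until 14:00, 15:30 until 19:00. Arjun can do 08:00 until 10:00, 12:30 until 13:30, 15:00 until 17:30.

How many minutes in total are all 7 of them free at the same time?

210

Mateo free: 07:00-15:30, 16:00-17:30.
Quinn free: 07:30-14:30, 15:00-19:00.
Jun free: 07:30-15:00, 16:30-19:00 (invert busy blocks within the working day).
Bashir free: 07:30-09:00, 09:30-12:00, 12:30-14:00, 15:30-17:30.
Zane free: 07:00-10:30, 11:00-19:00 (invert busy blocks within the working day).
Callum free: 07:00-14:00, 15:30-19:00.
Arjun free: 08:00-10:00, 12:30-13:30, 15:00-17:30.
Mateo ∩ Quinn: 07:30-14:30, 15:00-15:30, 16:00-17:30.
Mateo ∩ Quinn ∩ Jun: 07:30-14:30, 16:30-17:30.
Mateo ∩ Quinn ∩ Jun ∩ Bashir: 07:30-09:00, 09:30-12:00, 12:30-14:00, 16:30-17:30.
Mateo ∩ Quinn ∩ Jun ∩ Bashir ∩ Zane: 07:30-09:00, 09:30-10:30, 11:00-12:00, 12:30-14:00, 16:30-17:30.
Mateo ∩ Quinn ∩ Jun ∩ Bashir ∩ Zane ∩ Callum: 07:30-09:00, 09:30-10:30, 11:00-12:00, 12:30-14:00, 16:30-17:30.
Mateo ∩ Quinn ∩ Jun ∩ Bashir ∩ Zane ∩ Callum ∩ Arjun: 08:00-09:00, 09:30-10:00, 12:30-13:30, 16:30-17:30.
Those are the intersection windows.
Summing the common windows: 60 + 30 + 60 + 60 = 210 minutes.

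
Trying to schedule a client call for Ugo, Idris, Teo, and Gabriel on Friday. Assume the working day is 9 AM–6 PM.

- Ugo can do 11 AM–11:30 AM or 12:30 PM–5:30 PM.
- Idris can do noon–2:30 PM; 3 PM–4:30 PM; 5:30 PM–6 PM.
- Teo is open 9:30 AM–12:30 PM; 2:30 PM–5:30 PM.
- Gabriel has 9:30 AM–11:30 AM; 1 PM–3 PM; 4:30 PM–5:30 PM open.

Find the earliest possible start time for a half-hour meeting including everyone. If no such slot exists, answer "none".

none

Ugo ∩ Idris: 12:30-14:30, 15:00-16:30.
Ugo ∩ Idris ∩ Teo: 15:00-16:30.
Ugo ∩ Idris ∩ Teo ∩ Gabriel: ∅.
There is no time when everyone is free.
No common window is at least 30 minutes long.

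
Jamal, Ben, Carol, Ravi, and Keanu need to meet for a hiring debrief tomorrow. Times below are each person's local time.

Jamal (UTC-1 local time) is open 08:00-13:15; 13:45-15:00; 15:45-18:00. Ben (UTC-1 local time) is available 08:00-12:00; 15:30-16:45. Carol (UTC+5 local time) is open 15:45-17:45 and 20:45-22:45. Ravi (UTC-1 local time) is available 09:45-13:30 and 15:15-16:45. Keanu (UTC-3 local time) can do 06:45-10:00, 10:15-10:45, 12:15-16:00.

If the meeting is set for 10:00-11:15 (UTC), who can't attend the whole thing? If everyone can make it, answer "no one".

Carol, Ravi

Jamal in UTC: 09:00-14:15, 14:45-16:00, 16:45-19:00 (add 1h to convert from UTC-1).
Ben in UTC: 09:00-13:00, 16:30-17:45 (add 1h to convert from UTC-1).
Carol in UTC: 10:45-12:45, 15:45-17:45 (subtract 5h to convert from UTC+5).
Ravi in UTC: 10:45-14:30, 16:15-17:45 (add 1h to convert from UTC-1).
Keanu in UTC: 09:45-13:00, 13:15-13:45, 15:15-19:00 (add 3h to convert from UTC-3).
Jamal: free for 10:00-11:15. Ben: free for 10:00-11:15. Carol: not fully free for 10:00-11:15. Ravi: not fully free for 10:00-11:15. Keanu: free for 10:00-11:15.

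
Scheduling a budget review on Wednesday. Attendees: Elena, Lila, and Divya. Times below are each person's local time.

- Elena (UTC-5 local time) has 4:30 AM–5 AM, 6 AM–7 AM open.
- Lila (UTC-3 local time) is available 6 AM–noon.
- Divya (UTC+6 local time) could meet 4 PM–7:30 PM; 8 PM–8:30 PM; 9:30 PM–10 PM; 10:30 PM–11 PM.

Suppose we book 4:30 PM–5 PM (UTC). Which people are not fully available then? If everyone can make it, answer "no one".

Elena, Lila

Elena in UTC: 09:30-10:00, 11:00-12:00 (add 5h to convert from UTC-5).
Lila in UTC: 09:00-15:00 (add 3h to convert from UTC-3).
Divya in UTC: 10:00-13:30, 14:00-14:30, 15:30-16:00, 16:30-17:00 (subtract 6h to convert from UTC+6).
Elena: not fully free for 16:30-17:00. Lila: not fully free for 16:30-17:00. Divya: free for 16:30-17:00.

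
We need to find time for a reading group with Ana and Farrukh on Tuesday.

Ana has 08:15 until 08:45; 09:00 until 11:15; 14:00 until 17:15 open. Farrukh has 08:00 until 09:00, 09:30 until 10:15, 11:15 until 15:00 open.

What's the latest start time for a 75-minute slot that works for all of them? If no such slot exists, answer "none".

Ana ∩ Farrukh: 08:15-08:45, 09:30-10:15, 14:00-15:00.
So the common availability across everyone is 08:15-08:45, 09:30-10:15, 14:00-15:00.
No common window is at least 75 minutes long.

none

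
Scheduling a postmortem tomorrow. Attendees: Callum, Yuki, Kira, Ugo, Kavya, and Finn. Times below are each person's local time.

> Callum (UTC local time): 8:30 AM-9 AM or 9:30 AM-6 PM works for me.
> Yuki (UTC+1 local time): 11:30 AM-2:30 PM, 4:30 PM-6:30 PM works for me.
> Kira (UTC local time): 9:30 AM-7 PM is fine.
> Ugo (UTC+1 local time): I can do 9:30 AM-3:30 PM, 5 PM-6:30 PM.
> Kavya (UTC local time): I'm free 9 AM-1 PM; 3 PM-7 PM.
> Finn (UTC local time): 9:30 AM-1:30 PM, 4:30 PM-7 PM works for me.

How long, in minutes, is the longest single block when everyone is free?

150

Callum in UTC: 08:30-09:00, 09:30-18:00.
Yuki in UTC: 10:30-13:30, 15:30-17:30 (subtract 1h to convert from UTC+1).
Kira in UTC: 09:30-19:00.
Ugo in UTC: 08:30-14:30, 16:00-17:30 (subtract 1h to convert from UTC+1).
Kavya in UTC: 09:00-13:00, 15:00-19:00.
Finn in UTC: 09:30-13:30, 16:30-19:00.
Callum ∩ Yuki: 10:30-13:30, 15:30-17:30.
Callum ∩ Yuki ∩ Kira: 10:30-13:30, 15:30-17:30.
Callum ∩ Yuki ∩ Kira ∩ Ugo: 10:30-13:30, 16:00-17:30.
Callum ∩ Yuki ∩ Kira ∩ Ugo ∩ Kavya: 10:30-13:00, 16:00-17:30.
Callum ∩ Yuki ∩ Kira ∩ Ugo ∩ Kavya ∩ Finn: 10:30-13:00, 16:30-17:30.
The longest is 10:30-13:00 at 150 minutes.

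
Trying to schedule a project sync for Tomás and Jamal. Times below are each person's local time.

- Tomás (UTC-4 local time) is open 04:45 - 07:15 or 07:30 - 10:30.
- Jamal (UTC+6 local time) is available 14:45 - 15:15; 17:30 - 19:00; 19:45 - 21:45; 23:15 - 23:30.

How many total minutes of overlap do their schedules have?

Tomás in UTC: 08:45-11:15, 11:30-14:30 (add 4h to convert from UTC-4).
Jamal in UTC: 08:45-09:15, 11:30-13:00, 13:45-15:45, 17:15-17:30 (subtract 6h to convert from UTC+6).
Tomás ∩ Jamal: 08:45-09:15, 11:30-13:00, 13:45-14:30.
Those are the intersection windows.
Summing the common windows: 30 + 90 + 45 = 165 minutes.

165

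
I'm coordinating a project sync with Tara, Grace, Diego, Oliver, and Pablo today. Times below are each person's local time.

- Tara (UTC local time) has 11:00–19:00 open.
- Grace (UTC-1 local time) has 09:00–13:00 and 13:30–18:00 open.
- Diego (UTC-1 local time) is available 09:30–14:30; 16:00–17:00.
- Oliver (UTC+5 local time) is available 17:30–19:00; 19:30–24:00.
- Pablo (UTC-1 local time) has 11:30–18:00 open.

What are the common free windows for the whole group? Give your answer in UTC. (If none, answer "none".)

Tara in UTC: 11:00-19:00.
Grace in UTC: 10:00-14:00, 14:30-19:00 (add 1h to convert from UTC-1).
Diego in UTC: 10:30-15:30, 17:00-18:00 (add 1h to convert from UTC-1).
Oliver in UTC: 12:30-14:00, 14:30-19:00 (subtract 5h to convert from UTC+5).
Pablo in UTC: 12:30-19:00 (add 1h to convert from UTC-1).
Tara ∩ Grace: 11:00-14:00, 14:30-19:00.
Tara ∩ Grace ∩ Diego: 11:00-14:00, 14:30-15:30, 17:00-18:00.
Tara ∩ Grace ∩ Diego ∩ Oliver: 12:30-14:00, 14:30-15:30, 17:00-18:00.
Tara ∩ Grace ∩ Diego ∩ Oliver ∩ Pablo: 12:30-14:00, 14:30-15:30, 17:00-18:00.

12:30-14:00, 14:30-15:30, 17:00-18:00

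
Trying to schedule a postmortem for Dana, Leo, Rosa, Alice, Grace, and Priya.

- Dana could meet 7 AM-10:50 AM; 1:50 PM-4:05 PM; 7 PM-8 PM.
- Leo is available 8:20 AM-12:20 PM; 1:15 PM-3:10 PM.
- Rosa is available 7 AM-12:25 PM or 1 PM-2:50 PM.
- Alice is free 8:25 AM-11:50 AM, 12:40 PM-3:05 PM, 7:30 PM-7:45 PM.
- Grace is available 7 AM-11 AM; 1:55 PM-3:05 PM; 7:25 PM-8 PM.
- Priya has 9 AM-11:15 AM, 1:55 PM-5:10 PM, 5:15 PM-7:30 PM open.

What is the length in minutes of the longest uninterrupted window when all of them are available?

110

Dana ∩ Leo: 08:20-10:50, 13:50-15:10.
Dana ∩ Leo ∩ Rosa: 08:20-10:50, 13:50-14:50.
Dana ∩ Leo ∩ Rosa ∩ Alice: 08:25-10:50, 13:50-14:50.
Dana ∩ Leo ∩ Rosa ∩ Alice ∩ Grace: 08:25-10:50, 13:55-14:50.
Dana ∩ Leo ∩ Rosa ∩ Alice ∩ Grace ∩ Priya: 09:00-10:50, 13:55-14:50.
The longest is 09:00-10:50 at 110 minutes.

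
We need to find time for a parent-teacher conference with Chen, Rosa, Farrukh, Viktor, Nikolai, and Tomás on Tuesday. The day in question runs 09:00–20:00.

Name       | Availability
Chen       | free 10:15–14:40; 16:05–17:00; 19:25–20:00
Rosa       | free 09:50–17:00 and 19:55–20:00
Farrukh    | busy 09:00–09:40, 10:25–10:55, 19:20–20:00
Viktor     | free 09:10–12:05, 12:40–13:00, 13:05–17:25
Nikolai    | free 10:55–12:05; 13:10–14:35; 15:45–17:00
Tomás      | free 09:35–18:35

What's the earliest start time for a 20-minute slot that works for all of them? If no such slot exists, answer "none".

10:55

Chen free: 10:15-14:40, 16:05-17:00, 19:25-20:00.
Rosa free: 09:50-17:00, 19:55-20:00.
Farrukh free: 09:40-10:25, 10:55-19:20 (invert busy blocks within the working day).
Viktor free: 09:10-12:05, 12:40-13:00, 13:05-17:25.
Nikolai free: 10:55-12:05, 13:10-14:35, 15:45-17:00.
Tomás free: 09:35-18:35.
Chen ∩ Rosa: 10:15-14:40, 16:05-17:00, 19:55-20:00.
Chen ∩ Rosa ∩ Farrukh: 10:15-10:25, 10:55-14:40, 16:05-17:00.
Chen ∩ Rosa ∩ Farrukh ∩ Viktor: 10:15-10:25, 10:55-12:05, 12:40-13:00, 13:05-14:40, 16:05-17:00.
Chen ∩ Rosa ∩ Farrukh ∩ Viktor ∩ Nikolai: 10:55-12:05, 13:10-14:35, 16:05-17:00.
Chen ∩ Rosa ∩ Farrukh ∩ Viktor ∩ Nikolai ∩ Tomás: 10:55-12:05, 13:10-14:35, 16:05-17:00.
The first common window of at least 20 minutes is 10:55-12:05, so the earliest start is 10:55.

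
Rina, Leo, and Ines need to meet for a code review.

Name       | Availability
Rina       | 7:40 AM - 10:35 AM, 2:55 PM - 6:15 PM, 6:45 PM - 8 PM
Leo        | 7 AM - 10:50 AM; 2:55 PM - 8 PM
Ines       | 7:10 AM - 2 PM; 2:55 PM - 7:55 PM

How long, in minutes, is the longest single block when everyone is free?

200

Rina ∩ Leo: 07:40-10:35, 14:55-18:15, 18:45-20:00.
Rina ∩ Leo ∩ Ines: 07:40-10:35, 14:55-18:15, 18:45-19:55.
The longest is 14:55-18:15 at 200 minutes.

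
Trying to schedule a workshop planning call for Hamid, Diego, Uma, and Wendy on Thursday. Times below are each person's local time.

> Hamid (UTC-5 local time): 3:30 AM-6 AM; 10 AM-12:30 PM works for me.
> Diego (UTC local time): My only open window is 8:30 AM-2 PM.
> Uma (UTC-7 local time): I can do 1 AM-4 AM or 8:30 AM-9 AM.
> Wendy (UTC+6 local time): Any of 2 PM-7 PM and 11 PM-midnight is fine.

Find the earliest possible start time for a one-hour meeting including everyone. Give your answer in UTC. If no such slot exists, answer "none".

08:30

Hamid in UTC: 08:30-11:00, 15:00-17:30 (add 5h to convert from UTC-5).
Diego in UTC: 08:30-14:00.
Uma in UTC: 08:00-11:00, 15:30-16:00 (add 7h to convert from UTC-7).
Wendy in UTC: 08:00-13:00, 17:00-18:00 (subtract 6h to convert from UTC+6).
Hamid ∩ Diego: 08:30-11:00.
Hamid ∩ Diego ∩ Uma: 08:30-11:00.
Hamid ∩ Diego ∩ Uma ∩ Wendy: 08:30-11:00.
The first common window of at least 60 minutes is 08:30-11:00, so the earliest start is 08:30.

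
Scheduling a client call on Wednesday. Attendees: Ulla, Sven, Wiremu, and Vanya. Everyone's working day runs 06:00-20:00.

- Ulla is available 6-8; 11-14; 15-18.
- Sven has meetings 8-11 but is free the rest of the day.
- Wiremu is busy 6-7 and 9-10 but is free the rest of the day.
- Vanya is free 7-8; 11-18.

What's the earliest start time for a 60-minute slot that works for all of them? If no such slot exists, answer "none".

Ulla free: 06:00-08:00, 11:00-14:00, 15:00-18:00.
Sven free: 06:00-08:00, 11:00-20:00 (invert busy blocks within the working day).
Wiremu free: 07:00-09:00, 10:00-20:00 (invert busy blocks within the working day).
Vanya free: 07:00-08:00, 11:00-18:00.
Ulla ∩ Sven: 06:00-08:00, 11:00-14:00, 15:00-18:00.
Ulla ∩ Sven ∩ Wiremu: 07:00-08:00, 11:00-14:00, 15:00-18:00.
Ulla ∩ Sven ∩ Wiremu ∩ Vanya: 07:00-08:00, 11:00-14:00, 15:00-18:00.
The first common window of at least 60 minutes is 07:00-08:00, so the earliest start is 07:00.

07:00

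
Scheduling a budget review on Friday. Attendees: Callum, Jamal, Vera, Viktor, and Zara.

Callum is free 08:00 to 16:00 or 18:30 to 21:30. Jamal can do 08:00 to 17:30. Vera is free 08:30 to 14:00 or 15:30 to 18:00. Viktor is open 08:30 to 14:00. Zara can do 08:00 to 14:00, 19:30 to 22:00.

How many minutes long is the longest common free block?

Callum ∩ Jamal: 08:00-16:00.
Callum ∩ Jamal ∩ Vera: 08:30-14:00, 15:30-16:00.
Callum ∩ Jamal ∩ Vera ∩ Viktor: 08:30-14:00.
Callum ∩ Jamal ∩ Vera ∩ Viktor ∩ Zara: 08:30-14:00.
So the common availability across everyone is 08:30-14:00.
The longest is 08:30-14:00 at 330 minutes.

330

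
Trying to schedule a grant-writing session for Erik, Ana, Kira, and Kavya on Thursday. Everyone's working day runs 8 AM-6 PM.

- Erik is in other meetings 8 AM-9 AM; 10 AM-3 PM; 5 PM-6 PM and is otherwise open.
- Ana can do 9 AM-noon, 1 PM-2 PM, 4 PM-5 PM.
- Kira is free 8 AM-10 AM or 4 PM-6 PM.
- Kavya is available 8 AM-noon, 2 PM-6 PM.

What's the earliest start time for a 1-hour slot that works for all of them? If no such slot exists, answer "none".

09:00

Erik free: 09:00-10:00, 15:00-17:00 (invert busy blocks within the working day).
Ana free: 09:00-12:00, 13:00-14:00, 16:00-17:00.
Kira free: 08:00-10:00, 16:00-18:00.
Kavya free: 08:00-12:00, 14:00-18:00.
Erik ∩ Ana: 09:00-10:00, 16:00-17:00.
Erik ∩ Ana ∩ Kira: 09:00-10:00, 16:00-17:00.
Erik ∩ Ana ∩ Kira ∩ Kavya: 09:00-10:00, 16:00-17:00.
The first common window of at least 60 minutes is 09:00-10:00, so the earliest start is 09:00.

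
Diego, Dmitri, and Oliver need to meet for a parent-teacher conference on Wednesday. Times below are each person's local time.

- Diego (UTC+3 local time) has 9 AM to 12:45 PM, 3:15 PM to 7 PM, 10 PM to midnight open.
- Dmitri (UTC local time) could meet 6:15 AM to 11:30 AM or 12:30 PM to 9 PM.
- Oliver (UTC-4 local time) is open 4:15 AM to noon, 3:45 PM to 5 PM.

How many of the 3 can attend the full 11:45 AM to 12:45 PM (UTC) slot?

1

Diego in UTC: 06:00-09:45, 12:15-16:00, 19:00-21:00 (subtract 3h to convert from UTC+3).
Dmitri in UTC: 06:15-11:30, 12:30-21:00.
Oliver in UTC: 08:15-16:00, 19:45-21:00 (add 4h to convert from UTC-4).
Oliver can make the full 11:45-12:45 slot — that's 1.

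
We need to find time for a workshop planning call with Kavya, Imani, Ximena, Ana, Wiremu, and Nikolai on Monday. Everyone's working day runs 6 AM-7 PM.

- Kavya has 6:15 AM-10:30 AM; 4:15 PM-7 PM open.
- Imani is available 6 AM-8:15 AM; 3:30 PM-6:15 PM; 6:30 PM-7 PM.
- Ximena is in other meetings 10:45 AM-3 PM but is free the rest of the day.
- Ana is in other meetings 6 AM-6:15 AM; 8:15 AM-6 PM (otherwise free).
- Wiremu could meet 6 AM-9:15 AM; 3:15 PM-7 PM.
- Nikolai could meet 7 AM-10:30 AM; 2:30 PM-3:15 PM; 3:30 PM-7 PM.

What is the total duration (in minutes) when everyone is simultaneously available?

120

Kavya free: 06:15-10:30, 16:15-19:00.
Imani free: 06:00-08:15, 15:30-18:15, 18:30-19:00.
Ximena free: 06:00-10:45, 15:00-19:00 (invert busy blocks within the working day).
Ana free: 06:15-08:15, 18:00-19:00 (invert busy blocks within the working day).
Wiremu free: 06:00-09:15, 15:15-19:00.
Nikolai free: 07:00-10:30, 14:30-15:15, 15:30-19:00.
Kavya ∩ Imani: 06:15-08:15, 16:15-18:15, 18:30-19:00.
Kavya ∩ Imani ∩ Ximena: 06:15-08:15, 16:15-18:15, 18:30-19:00.
Kavya ∩ Imani ∩ Ximena ∩ Ana: 06:15-08:15, 18:00-18:15, 18:30-19:00.
Kavya ∩ Imani ∩ Ximena ∩ Ana ∩ Wiremu: 06:15-08:15, 18:00-18:15, 18:30-19:00.
Kavya ∩ Imani ∩ Ximena ∩ Ana ∩ Wiremu ∩ Nikolai: 07:00-08:15, 18:00-18:15, 18:30-19:00.
Summing the common windows: 75 + 15 + 30 = 120 minutes.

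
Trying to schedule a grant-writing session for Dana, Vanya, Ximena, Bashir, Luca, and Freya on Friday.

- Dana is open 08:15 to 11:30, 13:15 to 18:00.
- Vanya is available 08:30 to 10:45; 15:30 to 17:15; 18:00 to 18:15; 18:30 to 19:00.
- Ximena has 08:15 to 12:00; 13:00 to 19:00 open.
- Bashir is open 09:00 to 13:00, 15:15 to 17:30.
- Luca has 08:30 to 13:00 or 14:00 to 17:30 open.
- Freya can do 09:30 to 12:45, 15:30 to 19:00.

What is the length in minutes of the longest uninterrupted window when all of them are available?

Dana ∩ Vanya: 08:30-10:45, 15:30-17:15.
Dana ∩ Vanya ∩ Ximena: 08:30-10:45, 15:30-17:15.
Dana ∩ Vanya ∩ Ximena ∩ Bashir: 09:00-10:45, 15:30-17:15.
Dana ∩ Vanya ∩ Ximena ∩ Bashir ∩ Luca: 09:00-10:45, 15:30-17:15.
Dana ∩ Vanya ∩ Ximena ∩ Bashir ∩ Luca ∩ Freya: 09:30-10:45, 15:30-17:15.
The longest is 15:30-17:15 at 105 minutes.

105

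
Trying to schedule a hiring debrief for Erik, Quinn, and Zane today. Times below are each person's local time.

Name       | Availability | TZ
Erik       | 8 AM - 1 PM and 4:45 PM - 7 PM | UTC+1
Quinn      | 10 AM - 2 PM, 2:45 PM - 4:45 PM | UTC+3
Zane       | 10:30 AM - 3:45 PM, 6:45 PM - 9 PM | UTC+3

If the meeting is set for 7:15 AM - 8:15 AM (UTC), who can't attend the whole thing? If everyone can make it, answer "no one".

Erik in UTC: 07:00-12:00, 15:45-18:00 (subtract 1h to convert from UTC+1).
Quinn in UTC: 07:00-11:00, 11:45-13:45 (subtract 3h to convert from UTC+3).
Zane in UTC: 07:30-12:45, 15:45-18:00 (subtract 3h to convert from UTC+3).
Erik: free for 07:15-08:15. Quinn: free for 07:15-08:15. Zane: not fully free for 07:15-08:15.

Zane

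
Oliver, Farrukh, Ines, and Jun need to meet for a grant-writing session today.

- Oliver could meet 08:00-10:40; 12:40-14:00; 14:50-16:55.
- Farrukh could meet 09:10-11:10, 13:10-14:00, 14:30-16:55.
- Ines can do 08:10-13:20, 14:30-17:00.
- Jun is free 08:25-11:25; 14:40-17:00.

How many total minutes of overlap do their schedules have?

215

Oliver ∩ Farrukh: 09:10-10:40, 13:10-14:00, 14:50-16:55.
Oliver ∩ Farrukh ∩ Ines: 09:10-10:40, 13:10-13:20, 14:50-16:55.
Oliver ∩ Farrukh ∩ Ines ∩ Jun: 09:10-10:40, 14:50-16:55.
Summing the common windows: 90 + 125 = 215 minutes.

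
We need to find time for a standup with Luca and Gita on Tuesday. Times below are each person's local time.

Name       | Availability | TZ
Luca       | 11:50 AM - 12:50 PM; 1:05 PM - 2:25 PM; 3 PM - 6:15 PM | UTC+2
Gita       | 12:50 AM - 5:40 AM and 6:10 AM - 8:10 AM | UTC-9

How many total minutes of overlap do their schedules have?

Luca in UTC: 09:50-10:50, 11:05-12:25, 13:00-16:15 (subtract 2h to convert from UTC+2).
Gita in UTC: 09:50-14:40, 15:10-17:10 (add 9h to convert from UTC-9).
Luca ∩ Gita: 09:50-10:50, 11:05-12:25, 13:00-14:40, 15:10-16:15.
Those are the intersection windows.
Summing the common windows: 60 + 80 + 100 + 65 = 305 minutes.

305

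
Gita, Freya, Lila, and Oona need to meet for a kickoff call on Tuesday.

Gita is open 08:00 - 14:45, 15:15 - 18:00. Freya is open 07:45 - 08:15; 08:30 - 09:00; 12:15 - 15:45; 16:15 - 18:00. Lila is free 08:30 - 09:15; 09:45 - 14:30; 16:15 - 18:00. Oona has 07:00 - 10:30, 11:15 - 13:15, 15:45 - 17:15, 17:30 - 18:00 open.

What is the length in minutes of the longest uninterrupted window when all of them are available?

60

Gita ∩ Freya: 08:00-08:15, 08:30-09:00, 12:15-14:45, 15:15-15:45, 16:15-18:00.
Gita ∩ Freya ∩ Lila: 08:30-09:00, 12:15-14:30, 16:15-18:00.
Gita ∩ Freya ∩ Lila ∩ Oona: 08:30-09:00, 12:15-13:15, 16:15-17:15, 17:30-18:00.
The longest is 12:15-13:15 at 60 minutes.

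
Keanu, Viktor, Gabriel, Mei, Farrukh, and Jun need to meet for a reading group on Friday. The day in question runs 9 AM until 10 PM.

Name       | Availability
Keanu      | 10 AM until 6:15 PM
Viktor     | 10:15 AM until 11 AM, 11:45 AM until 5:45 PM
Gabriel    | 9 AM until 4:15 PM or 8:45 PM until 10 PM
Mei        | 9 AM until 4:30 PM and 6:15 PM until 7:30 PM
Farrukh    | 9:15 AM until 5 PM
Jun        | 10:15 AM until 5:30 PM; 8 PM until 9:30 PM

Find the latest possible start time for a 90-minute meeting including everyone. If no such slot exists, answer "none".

14:45

Keanu ∩ Viktor: 10:15-11:00, 11:45-17:45.
Keanu ∩ Viktor ∩ Gabriel: 10:15-11:00, 11:45-16:15.
Keanu ∩ Viktor ∩ Gabriel ∩ Mei: 10:15-11:00, 11:45-16:15.
Keanu ∩ Viktor ∩ Gabriel ∩ Mei ∩ Farrukh: 10:15-11:00, 11:45-16:15.
Keanu ∩ Viktor ∩ Gabriel ∩ Mei ∩ Farrukh ∩ Jun: 10:15-11:00, 11:45-16:15.
So the common availability across everyone is 10:15-11:00, 11:45-16:15.
The last common window of at least 90 minutes is 11:45-16:15; a 90-minute meeting can start as late as 14:45 and still end by 16:15.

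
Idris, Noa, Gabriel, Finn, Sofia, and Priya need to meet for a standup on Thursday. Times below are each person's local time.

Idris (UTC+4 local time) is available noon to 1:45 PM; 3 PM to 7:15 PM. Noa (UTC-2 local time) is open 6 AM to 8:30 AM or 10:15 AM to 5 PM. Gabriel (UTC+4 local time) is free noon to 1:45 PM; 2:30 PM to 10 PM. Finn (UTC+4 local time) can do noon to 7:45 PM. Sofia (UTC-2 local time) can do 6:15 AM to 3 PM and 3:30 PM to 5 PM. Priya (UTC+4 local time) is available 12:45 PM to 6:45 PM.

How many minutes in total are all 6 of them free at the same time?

Idris in UTC: 08:00-09:45, 11:00-15:15 (subtract 4h to convert from UTC+4).
Noa in UTC: 08:00-10:30, 12:15-19:00 (add 2h to convert from UTC-2).
Gabriel in UTC: 08:00-09:45, 10:30-18:00 (subtract 4h to convert from UTC+4).
Finn in UTC: 08:00-15:45 (subtract 4h to convert from UTC+4).
Sofia in UTC: 08:15-17:00, 17:30-19:00 (add 2h to convert from UTC-2).
Priya in UTC: 08:45-14:45 (subtract 4h to convert from UTC+4).
Idris ∩ Noa: 08:00-09:45, 12:15-15:15.
Idris ∩ Noa ∩ Gabriel: 08:00-09:45, 12:15-15:15.
Idris ∩ Noa ∩ Gabriel ∩ Finn: 08:00-09:45, 12:15-15:15.
Idris ∩ Noa ∩ Gabriel ∩ Finn ∩ Sofia: 08:15-09:45, 12:15-15:15.
Idris ∩ Noa ∩ Gabriel ∩ Finn ∩ Sofia ∩ Priya: 08:45-09:45, 12:15-14:45.
Those are the intersection windows.
Summing the common windows: 60 + 150 = 210 minutes.

210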